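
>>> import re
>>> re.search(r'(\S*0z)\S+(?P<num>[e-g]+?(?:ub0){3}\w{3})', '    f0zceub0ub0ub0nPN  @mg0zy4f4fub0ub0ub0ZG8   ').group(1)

The match spans [4:21] → 'f0zceub0ub0ub0nPN'.
Captured: group 1 = 'f0z', group 2 = 'eub0ub0ub0nPN'.

'f0z'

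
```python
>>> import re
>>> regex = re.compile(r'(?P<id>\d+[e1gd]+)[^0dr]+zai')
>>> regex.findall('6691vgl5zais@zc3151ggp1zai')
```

['6691']

With a single group, `findall` returns only what that group captured — 1 item.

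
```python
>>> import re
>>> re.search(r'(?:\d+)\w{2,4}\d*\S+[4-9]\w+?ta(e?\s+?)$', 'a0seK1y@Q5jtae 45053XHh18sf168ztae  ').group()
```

'45053XHh18sf168ztae  '

The pattern matches one or more of a digit (non-capturing group); then 2 to 4 of a word character, then zero or more of a digit, then one or more of a non-whitespace character; then a character in [4-9], then one or more of a word character (lazy), then the literal 'ta'; then optionally the literal 'e', then one or more of whitespace (lazy) (captured); then anchored at the end.
The match spans [15:36] → '45053XHh18sf168ztae  '.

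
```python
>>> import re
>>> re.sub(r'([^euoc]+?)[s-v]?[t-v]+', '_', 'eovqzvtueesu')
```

`sub` substitutes '_' at each match site.

'eo_ee_'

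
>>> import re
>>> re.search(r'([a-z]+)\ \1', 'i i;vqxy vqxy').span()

(0, 3)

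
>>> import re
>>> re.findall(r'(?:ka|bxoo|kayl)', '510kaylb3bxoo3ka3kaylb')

The regex engine tests alternatives in the order written; an earlier branch that matches wins even if a later one would match more.
Since nothing is captured, `findall` lists the 4 matched substrings directly.

['ka', 'bxoo', 'ka', 'ka']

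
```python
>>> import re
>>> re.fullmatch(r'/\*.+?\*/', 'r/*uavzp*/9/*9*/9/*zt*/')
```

`re.fullmatch` is like wrapping the pattern in `^…$` (in single-line mode).
Here the pattern can't cover the whole string, so the call returns None.

None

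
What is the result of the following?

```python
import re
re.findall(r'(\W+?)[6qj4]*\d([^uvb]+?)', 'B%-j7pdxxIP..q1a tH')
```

[('%-', 'p'), ('..', 'a')]

A `+?`/`*?`/`{m,n}?` starts at its minimum and grows only as far as needed for what follows to match.
`findall` packs the 2 group values into a tuple for every match.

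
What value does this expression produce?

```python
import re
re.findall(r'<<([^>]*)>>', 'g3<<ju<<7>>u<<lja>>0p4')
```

With a single group, `findall` returns only what that group captured — 2 items.

['ju<<7', 'lja']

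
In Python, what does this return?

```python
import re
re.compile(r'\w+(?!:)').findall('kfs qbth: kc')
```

['kfs', 'qbt', 'kc']

`(?!…)`/`(?<!…)` only lets a position through if the neighbouring text does NOT match; no characters are consumed.
With no groups in the pattern, `findall` gives back each whole match — 3 here.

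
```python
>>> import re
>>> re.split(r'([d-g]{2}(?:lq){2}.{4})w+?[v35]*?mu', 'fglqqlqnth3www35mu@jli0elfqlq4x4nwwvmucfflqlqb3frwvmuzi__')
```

Because the pattern has a capturing group, `split` also inserts each captured text between the pieces.

['fglqqlqnth3www35mu@jli0elfqlq4x4nwwvmuc', 'fflqlqb3fr', 'zi__']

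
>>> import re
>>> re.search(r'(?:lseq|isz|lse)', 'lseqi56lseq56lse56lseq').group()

The regex engine tests alternatives in the order written; an earlier branch that matches wins even if a later one would match more.
The match spans [0:4] → 'lseq'.

'lseq'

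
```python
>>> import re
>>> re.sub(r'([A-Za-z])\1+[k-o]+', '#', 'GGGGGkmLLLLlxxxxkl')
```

`\1` has to match the exact text group 1 already captured.
Matches: at [0:7] → 'GGGGGkm'; at [7:12] → 'LLLLl'; at [12:18] → 'xxxxkl'.
Each match is replaced by '#'.

'###'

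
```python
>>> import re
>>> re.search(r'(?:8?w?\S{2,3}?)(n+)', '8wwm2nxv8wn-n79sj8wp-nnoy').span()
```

(0, 6)

Pattern: optionally the literal '8', then optionally a literal 'w', then 2 to 3 of a non-whitespace character (lazy) (non-capturing group); then one or more of a literal 'n' (captured).
`re.search` tries every starting position until one works.
The match spans [0:6] → '8wwm2n'.
Captured: group 1 = 'n'.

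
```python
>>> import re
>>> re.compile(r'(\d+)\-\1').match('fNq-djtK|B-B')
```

None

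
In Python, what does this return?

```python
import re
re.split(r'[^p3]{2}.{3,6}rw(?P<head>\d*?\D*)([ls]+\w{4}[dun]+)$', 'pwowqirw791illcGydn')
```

['p', '791il', 'lcGydn', '']

The pattern matches exactly 2 of any character except [p3], then 3 to 6 of any character, then the literal 'rw'; then zero or more of a digit (lazy), then zero or more of a non-digit (captured as 'head'); then one or more of one of [ls], then exactly 4 of a word character, then one or more of one of [dun] (captured); then anchored at the end.
Matches to split on: at [1:19] → 'wowqirw791illcGydn'.
Because the pattern has a capturing group, `split` also inserts each captured text between the pieces.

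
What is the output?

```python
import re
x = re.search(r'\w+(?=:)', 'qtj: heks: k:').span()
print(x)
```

(0, 3)

The `(?=…)`/`(?<=…)` assertion just peeks at neighbouring text; it doesn't advance the match position.
The match spans [0:3] → 'qtj'.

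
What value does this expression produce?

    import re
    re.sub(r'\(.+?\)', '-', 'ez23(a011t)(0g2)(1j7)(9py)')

A non-greedy quantifier consumes as few characters as it can — just enough that the remainder of the pattern still matches from where it stops; whatever follows it matches normally.
Matches: at [4:11] → '(a011t)'; at [11:16] → '(0g2)'; at [16:21] → '(1j7)'; at [21:26] → '(9py)'.
Each match is replaced by '-'.

'ez23----'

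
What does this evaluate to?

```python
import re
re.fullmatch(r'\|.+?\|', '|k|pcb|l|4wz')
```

`re.fullmatch` is like wrapping the pattern in `^…$` (in single-line mode).
Here the pattern can't cover the whole string, so the call returns None.

None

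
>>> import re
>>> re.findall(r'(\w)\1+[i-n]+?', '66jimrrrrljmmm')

`\1` has to match the exact text group 1 already captured.
Because there's exactly one group, `findall` drops the full match and keeps group 1 from each hit.

['6', 'r', 'm']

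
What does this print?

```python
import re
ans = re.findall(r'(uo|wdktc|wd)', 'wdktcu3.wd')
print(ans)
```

Branches in `(...|...)` are attempted left-to-right; the first branch that allows the whole pattern to succeed is taken.
`findall` collects group 1 from each match (2 total).

['wdktc', 'wd']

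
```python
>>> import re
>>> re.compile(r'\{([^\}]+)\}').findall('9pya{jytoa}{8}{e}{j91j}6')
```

['jytoa', '8', 'e', 'j91j']

`findall` collects group 1 from each match (4 total).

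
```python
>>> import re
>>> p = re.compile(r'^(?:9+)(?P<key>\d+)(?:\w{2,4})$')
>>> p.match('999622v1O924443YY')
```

None

`match` is anchored at position 0; if the pattern doesn't fit there, it returns None.
Here the pattern fails at index 0, so the call returns None.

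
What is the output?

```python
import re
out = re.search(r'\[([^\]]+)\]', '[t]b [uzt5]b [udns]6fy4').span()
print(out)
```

`search` walks the string left to right and returns the first match it finds.
The match spans [0:3] → '[t]'.
Captured: group 1 = 't'.

(0, 3)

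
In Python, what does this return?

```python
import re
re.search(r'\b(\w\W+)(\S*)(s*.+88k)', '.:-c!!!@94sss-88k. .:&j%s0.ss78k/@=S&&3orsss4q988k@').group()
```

'c!!!@94sss-88k. .:&j%s0.ss78k/@=S&&3orsss4q988k'

Pattern: a word boundary (`\b`, zero-width); then a word character, then one or more of a non-word character (captured); then zero or more of a non-whitespace character (captured); then zero or more of a literal 's', then one or more of any character, then the literal '88k' (captured).
`re.search` scans for the first position where the pattern succeeds.
The match spans [3:50] → 'c!!!@94sss-88k. .:&j%s0.ss78k/@=S&&3orsss4q988k'.
Captured: group 1 = 'c!!!@', group 2 = '94sss-88k.', group 3 = ' .:&j%s0.ss78k/@=S&&3orsss4q988k'.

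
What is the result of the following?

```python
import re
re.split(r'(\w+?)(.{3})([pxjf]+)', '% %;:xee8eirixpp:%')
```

The `?` after the quantifier makes it lazy — it takes as little as possible before letting the rest of the pattern try.
`re.split` interleaves the captured-group text with the surrounding fragments.

['% %;:', 'xee8e', 'iri', 'xpp', ':%']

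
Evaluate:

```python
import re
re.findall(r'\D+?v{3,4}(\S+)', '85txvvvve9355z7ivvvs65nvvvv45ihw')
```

['e9355z7ivvvs65nvvvv45ihw']

This matches one or more of a non-digit (lazy), then 3 to 4 of the literal 'v'; then one or more of a non-whitespace character (captured).
Walking the string: at [2:32] match 'txvvvve9355z7ivvvs65nvvvv45ihw', group 1 = 'e9355z7ivvvs65nvvvv45ihw'.
`findall` collects group 1 from the one match (1 total).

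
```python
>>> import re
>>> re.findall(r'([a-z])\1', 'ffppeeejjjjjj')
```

After group 1 captures some text, `\1` only succeeds where that same text appears again.
With a single group, `findall` returns only what that group captured — 6 items.

['f', 'p', 'e', 'j', 'j', 'j']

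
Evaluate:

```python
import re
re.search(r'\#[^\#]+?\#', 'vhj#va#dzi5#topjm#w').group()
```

The match spans [3:7] → '#va#'.

'#va#'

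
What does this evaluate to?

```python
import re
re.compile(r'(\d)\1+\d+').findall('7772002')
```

The backreference `\1` re-matches whatever the first group consumed, character for character.
Scanning left to right: at [0:7] match '7772002', group 1 = '7'.
`findall` collects group 1 from the one match (1 total).

['7']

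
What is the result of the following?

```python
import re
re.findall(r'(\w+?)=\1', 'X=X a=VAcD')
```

['X']

`\1` has to match the exact text group 1 already captured.
`findall` collects group 1 from the one match (1 total).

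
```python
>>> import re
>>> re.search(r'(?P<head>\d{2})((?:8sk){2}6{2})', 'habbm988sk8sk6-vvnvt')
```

None

This matches exactly 2 of a digit (captured as 'head'); then the literal '8sk' repeated 2 times, then exactly 2 of the literal '6' (captured).
Unlike `match`, `search` isn't anchored — it looks for the pattern anywhere in the string.
Here no position works, so the call returns None.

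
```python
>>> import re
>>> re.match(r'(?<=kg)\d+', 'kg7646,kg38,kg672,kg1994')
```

None

With `match`, the pattern is implicitly anchored at the beginning.
Here the string doesn't start with a match, so the call returns None.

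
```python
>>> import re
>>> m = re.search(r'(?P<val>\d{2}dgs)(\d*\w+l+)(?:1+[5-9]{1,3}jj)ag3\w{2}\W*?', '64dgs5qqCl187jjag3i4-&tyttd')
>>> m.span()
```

The pattern matches exactly 2 of a digit, then the literal 'dgs' (captured as 'val'); then zero or more of a digit, then one or more of a word character, then one or more of a literal 'l' (captured); then one or more of the literal '1', then 1 to 3 of a character in [5-9], then the literal 'jj' (non-capturing group); then the literal 'ag3', then exactly 2 of a word character, then zero or more of a non-word character (lazy).
The match spans [0:20] → '64dgs5qqCl187jjag3i4'.

(0, 20)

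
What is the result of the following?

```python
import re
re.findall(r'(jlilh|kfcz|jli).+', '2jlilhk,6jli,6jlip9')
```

Branches in `(...|...)` are attempted left-to-right; the first branch that allows the whole pattern to succeed is taken.
Scanning left to right: at [1:19] match 'jlilhk,6jli,6jlip9', group 1 = 'jlilh'.
Because there's exactly one group, `findall` drops the full match and keeps group 1 from the one hit.

['jlilh']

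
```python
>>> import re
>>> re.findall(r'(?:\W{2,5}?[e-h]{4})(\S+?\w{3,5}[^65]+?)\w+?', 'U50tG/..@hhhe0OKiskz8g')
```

A `+?`/`*?`/`{m,n}?` starts at its minimum and grows only as far as needed for what follows to match.
One capturing group, so `findall` returns just the captured substring from the one match — 1 in all.

['0OKiskz']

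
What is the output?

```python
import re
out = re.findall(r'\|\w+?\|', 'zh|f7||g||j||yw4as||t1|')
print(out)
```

['|f7|', '|g|', '|j|', '|yw4as|', '|t1|']

Scanning left to right: at [2:6] → '|f7|'; at [6:9] → '|g|'; at [9:12] → '|j|'; at [12:19] → '|yw4as|'; at [19:23] → '|t1|'.
`findall` yields the raw match text (5 of them) because the pattern has no groups.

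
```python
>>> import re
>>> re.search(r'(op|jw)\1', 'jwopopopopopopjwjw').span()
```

(2, 6)

A backreference is literal: `\1` must see the identical characters the first group matched.
Unlike `match`, `search` isn't anchored — it looks for the pattern anywhere in the string.
The match spans [2:6] → 'opop'.
Captured: group 1 = 'op'.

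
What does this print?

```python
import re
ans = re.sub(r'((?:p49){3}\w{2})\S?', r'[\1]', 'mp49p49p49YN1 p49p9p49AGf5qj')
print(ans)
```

This matches the literal 'p49' repeated 3 times, then exactly 2 of a word character (captured); then optionally a non-whitespace character.
Matches: at [1:13] → 'p49p49p49YN1'.
`\1` in the replacement pulls in group 1's text for each match.

m[p49p49p49YN] p49p9p49AGf5qj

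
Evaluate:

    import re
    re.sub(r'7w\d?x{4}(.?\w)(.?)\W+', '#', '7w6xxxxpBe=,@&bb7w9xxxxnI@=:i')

Pattern: the literal '7w', then optionally a digit, then exactly 4 of a literal 'x'; then optionally any character, then a word character (captured); then optionally any character (captured); then one or more of a non-word character.
Matches: at [0:14] → '7w6xxxxpBe=,@&'; at [16:28] → '7w9xxxxnI@=:'.
Every occurrence is swapped for '#'.

'#bb#i'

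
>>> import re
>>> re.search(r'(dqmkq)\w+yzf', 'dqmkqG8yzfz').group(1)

'dqmkq'

The pattern matches the literal 'dqm', then the literal 'kq' (captured); then one or more of a word character, then the literal 'yzf'.
Unlike `match`, `search` isn't anchored — it looks for the pattern anywhere in the string.
The match spans [0:10] → 'dqmkqG8yzf'.
Captured: group 1 = 'dqmkq'.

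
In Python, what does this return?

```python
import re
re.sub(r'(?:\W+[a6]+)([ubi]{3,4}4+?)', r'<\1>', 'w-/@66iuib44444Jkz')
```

'w<iuib4>4444Jkz'

This matches one or more of a non-word character, then one or more of one of [a6] (non-capturing group); then 3 to 4 of one of [ubi], then one or more of the literal '4' (lazy) (captured).
The `?` after the quantifier makes it lazy — it takes as little as possible before letting the rest of the pattern try.
Matches: at [1:11] → '-/@66iuib4'.
Each match is replaced using the text its own group 1 captured.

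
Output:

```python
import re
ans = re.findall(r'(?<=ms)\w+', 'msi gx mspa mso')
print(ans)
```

['i', 'pa', 'o']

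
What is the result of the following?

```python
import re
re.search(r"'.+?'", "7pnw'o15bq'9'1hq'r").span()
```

(4, 11)

The match spans [4:11] → "'o15bq'".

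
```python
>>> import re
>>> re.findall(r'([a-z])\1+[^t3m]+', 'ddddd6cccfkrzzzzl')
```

['d']

A backreference is literal: `\1` must see the identical characters the first group matched.
Matches: at [0:17] match 'ddddd6cccfkrzzzzl', group 1 = 'd'.
`findall` collects group 1 from the one match (1 total).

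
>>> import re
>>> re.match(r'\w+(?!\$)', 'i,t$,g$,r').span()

(0, 1)

`match` is anchored at position 0; if the pattern doesn't fit there, it returns None.
The match spans [0:1] → 'i'.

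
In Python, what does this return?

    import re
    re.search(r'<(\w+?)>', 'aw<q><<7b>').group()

Unlike `match`, `search` isn't anchored — it looks for the pattern anywhere in the string.
The match spans [2:5] → '<q>'.
Captured: group 1 = 'q'.

'<q>'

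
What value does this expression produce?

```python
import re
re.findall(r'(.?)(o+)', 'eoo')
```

[('e', 'oo')]

Multiple groups make `findall` return tuples — one 2-tuple for the one match.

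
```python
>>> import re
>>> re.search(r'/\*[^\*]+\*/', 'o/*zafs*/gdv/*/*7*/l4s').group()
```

'/*zafs*/'

The match spans [1:9] → '/*zafs*/'.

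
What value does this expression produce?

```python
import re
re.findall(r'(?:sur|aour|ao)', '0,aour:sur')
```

['aour', 'sur']

`|` is ordered: at each position the engine commits to the first alternative that works.
Since nothing is captured, `findall` lists the 2 matched substrings directly.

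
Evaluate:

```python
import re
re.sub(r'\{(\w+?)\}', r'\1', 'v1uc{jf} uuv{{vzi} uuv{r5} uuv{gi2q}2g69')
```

'v1ucjf uuv{vzi uuvr5 uuvgi2q2g69'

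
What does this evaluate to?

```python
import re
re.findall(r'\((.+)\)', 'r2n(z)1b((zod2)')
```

['z)1b((zod2']

Matches: at [3:15] match '(z)1b((zod2)', group 1 = 'z)1b((zod2'.
Because there's exactly one group, `findall` drops the full match and keeps group 1 from the one hit.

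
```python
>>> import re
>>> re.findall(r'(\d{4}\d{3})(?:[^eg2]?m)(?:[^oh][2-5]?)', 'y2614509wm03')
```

The pattern matches exactly 4 of a digit, then exactly 3 of a digit (captured); then optionally any character except [eg2], then a literal 'm' (non-capturing group); then any character except [oh], then optionally a character in [2-5] (non-capturing group).
Scanning left to right: at [1:12] match '2614509wm03', group 1 = '2614509'.
Because there's exactly one group, `findall` drops the full match and keeps group 1 from the one hit.

['2614509']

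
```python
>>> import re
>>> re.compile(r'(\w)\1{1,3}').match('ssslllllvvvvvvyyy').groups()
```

The match spans [0:3] → 'sss'.
Captured: group 1 = 's'.

('s',)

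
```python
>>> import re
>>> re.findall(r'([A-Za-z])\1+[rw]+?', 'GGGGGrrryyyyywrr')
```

['G', 'y']

The backreference `\1` re-matches whatever the first group consumed, character for character.
Matches: at [0:6] match 'GGGGGr', group 1 = 'G'; at [8:14] match 'yyyyyw', group 1 = 'y'.
With a single group, `findall` returns only what that group captured — 2 items.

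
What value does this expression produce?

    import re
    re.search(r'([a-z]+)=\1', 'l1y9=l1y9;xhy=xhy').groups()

`\1` is not a pattern — it's the concrete string captured by group 1, re-applied verbatim.
`search` walks the string left to right and returns the first match it finds.
The match spans [10:17] → 'xhy=xhy'.
Captured: group 1 = 'xhy'.

('xhy',)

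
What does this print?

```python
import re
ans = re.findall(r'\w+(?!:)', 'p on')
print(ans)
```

`(?!…)`/`(?<!…)` only lets a position through if the neighbouring text does NOT match; no characters are consumed.
Scanning left to right: at [0:1] → 'p'; at [2:4] → 'on'.
`findall` yields the raw match text (2 of them) because the pattern has no groups.

['p', 'on']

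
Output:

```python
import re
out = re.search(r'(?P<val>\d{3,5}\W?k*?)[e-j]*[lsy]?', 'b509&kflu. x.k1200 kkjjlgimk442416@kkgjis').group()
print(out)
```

Because the quantifier is non-greedy, it stops expanding at the earliest point where the rest of the pattern can succeed.
The match spans [1:5] → '509&'.

509&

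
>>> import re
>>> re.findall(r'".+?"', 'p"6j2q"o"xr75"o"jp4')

Since nothing is captured, `findall` lists the 2 matched substrings directly.

['"6j2q"', '"xr75"']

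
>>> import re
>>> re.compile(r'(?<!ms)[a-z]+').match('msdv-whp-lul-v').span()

(0, 4)

`(?!…)`/`(?<!…)` only lets a position through if the neighbouring text does NOT match; no characters are consumed.
With `match`, the pattern is implicitly anchored at the beginning.
The match spans [0:4] → 'msdv'.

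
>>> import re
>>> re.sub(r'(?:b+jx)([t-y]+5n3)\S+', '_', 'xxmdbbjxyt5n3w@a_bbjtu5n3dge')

The pattern matches one or more of a literal 'b', then the literal 'jx' (non-capturing group); then one or more of a character in [t-y], then the literal '5n3' (captured); then one or more of a non-whitespace character.
Matches: at [4:28] → 'bbjxyt5n3w@a_bbjtu5n3dge'.
Each match is replaced by '_'.

'xxmd_'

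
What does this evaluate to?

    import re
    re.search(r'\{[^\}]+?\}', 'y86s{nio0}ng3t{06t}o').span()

(4, 10)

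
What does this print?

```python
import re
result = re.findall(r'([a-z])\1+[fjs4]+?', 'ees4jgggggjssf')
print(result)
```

After group 1 captures some text, `\1` only succeeds where that same text appears again.
`findall` collects group 1 from each match (3 total).

['e', 'g', 's']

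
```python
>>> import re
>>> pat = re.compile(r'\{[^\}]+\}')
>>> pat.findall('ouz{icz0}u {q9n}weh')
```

Scanning left to right: at [3:9] → '{icz0}'; at [11:16] → '{q9n}'.
With no groups in the pattern, `findall` gives back each whole match — 2 here.

['{icz0}', '{q9n}']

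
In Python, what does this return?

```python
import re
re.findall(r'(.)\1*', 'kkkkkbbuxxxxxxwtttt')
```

`\1` has to match the exact text group 1 already captured.
Walking the string: at [0:5] match 'kkkkk', group 1 = 'k'; at [5:7] match 'bb', group 1 = 'b'; at [7:8] match 'u', group 1 = 'u'; at [8:14] match 'xxxxxx', group 1 = 'x'; at [14:15] match 'w', group 1 = 'w'; ….
With a single group, `findall` returns only what that group captured — 6 items.

['k', 'b', 'u', 'x', 'w', 't']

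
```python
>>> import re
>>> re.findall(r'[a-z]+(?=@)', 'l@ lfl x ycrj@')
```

['l', 'ycrj']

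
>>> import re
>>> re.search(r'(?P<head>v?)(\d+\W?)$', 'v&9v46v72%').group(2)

'72%'

The pattern matches optionally a literal 'v' (captured as 'head'); then one or more of a digit, then optionally a non-word character (captured); then anchored at the end.
`re.search` scans for the first position where the pattern succeeds.
The match spans [6:10] → 'v72%'.
Captured: group 1 = 'v', group 2 = '72%'.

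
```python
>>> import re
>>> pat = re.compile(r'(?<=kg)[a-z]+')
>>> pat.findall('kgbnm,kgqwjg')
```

Lookahead/lookbehind check context without consuming it, so the matched span excludes the asserted characters.
Since nothing is captured, `findall` lists the 2 matched substrings directly.

['bnm', 'qwjg']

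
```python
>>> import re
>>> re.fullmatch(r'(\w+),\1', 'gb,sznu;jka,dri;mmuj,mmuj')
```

None

`re.fullmatch` is like wrapping the pattern in `^…$` (in single-line mode).
Here there's no way to consume every character, so the call returns None.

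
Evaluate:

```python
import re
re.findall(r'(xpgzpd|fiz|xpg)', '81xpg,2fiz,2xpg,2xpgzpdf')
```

['xpg', 'fiz', 'xpg', 'xpgzpd']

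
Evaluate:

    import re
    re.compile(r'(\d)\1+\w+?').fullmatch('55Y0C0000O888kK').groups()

('5',)

After group 1 captures some text, `\1` only succeeds where that same text appears again.
`fullmatch` succeeds only if the pattern covers the string from start to end.
The match spans [0:15] → '55Y0C0000O888kK'.
Captured: group 1 = '5'.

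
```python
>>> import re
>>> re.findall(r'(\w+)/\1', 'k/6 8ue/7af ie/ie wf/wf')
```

['ie', 'wf']

`\1` is not a pattern — it's the concrete string captured by group 1, re-applied verbatim.
Matches: at [12:17] match 'ie/ie', group 1 = 'ie'; at [18:23] match 'wf/wf', group 1 = 'wf'.
`findall` collects group 1 from each match (2 total).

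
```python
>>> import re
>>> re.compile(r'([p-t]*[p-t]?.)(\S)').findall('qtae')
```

[('qta', 'e')]

With 2 capturing groups, `findall` returns a 2-tuple per match.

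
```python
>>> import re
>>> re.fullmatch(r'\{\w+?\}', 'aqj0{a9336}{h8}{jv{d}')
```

None

`re.fullmatch` is like wrapping the pattern in `^…$` (in single-line mode).
Here there's no way to consume every character, so the call returns None.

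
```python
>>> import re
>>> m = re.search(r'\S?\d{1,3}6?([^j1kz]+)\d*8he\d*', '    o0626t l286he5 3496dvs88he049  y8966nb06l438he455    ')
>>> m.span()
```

Pattern: optionally a non-whitespace character, then 1 to 3 of a digit, then optionally a literal '6'; then one or more of any character except [j1kz] (captured); then zero or more of a digit; then the literal '8he', then zero or more of a digit.
`search` walks the string left to right and returns the first match it finds.
The match spans [4:53] → 'o0626t l286he5 3496dvs88he049  y8966nb06l438he455'.
Captured: group 1 = 't l286he5 3496dvs88he049  y8966nb06l43'.

(4, 53)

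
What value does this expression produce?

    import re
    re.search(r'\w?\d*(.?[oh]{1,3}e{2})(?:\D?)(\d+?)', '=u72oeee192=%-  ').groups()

('oee', '1')

The pattern matches optionally a word character; then zero or more of a digit; then optionally any character, then 1 to 3 of one of [oh], then exactly 2 of a literal 'e' (captured); then optionally a non-digit (non-capturing group); then one or more of a digit (lazy) (captured).
`search` walks the string left to right and returns the first match it finds.
The match spans [1:9] → 'u72oeee1'.
Captured: group 1 = 'oee', group 2 = '1'.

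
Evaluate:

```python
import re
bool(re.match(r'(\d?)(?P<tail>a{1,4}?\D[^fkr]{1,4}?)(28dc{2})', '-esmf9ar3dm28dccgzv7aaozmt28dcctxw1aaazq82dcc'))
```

With `match`, the pattern is implicitly anchored at the beginning.
Here the pattern fails at index 0, so the call returns None, and `bool(None)` is False.

False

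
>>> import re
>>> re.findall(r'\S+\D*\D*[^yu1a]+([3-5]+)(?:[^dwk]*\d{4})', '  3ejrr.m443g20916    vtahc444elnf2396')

['4']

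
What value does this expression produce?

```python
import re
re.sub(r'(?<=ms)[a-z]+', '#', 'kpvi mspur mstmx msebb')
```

'kpvi ms# ms# ms#'

The `(?=…)`/`(?<=…)` assertion just peeks at neighbouring text; it doesn't advance the match position.
Matches: at [7:10] → 'pur'; at [13:16] → 'tmx'; at [19:22] → 'ebb'.
`sub` substitutes '#' at each match site.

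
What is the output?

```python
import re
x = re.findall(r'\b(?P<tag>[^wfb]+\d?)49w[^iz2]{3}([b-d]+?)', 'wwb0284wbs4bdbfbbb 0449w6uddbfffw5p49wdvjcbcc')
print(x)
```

[(' 04', 'd')]

This matches a word boundary (`\b`, zero-width); then one or more of any character except [wfb], then optionally a digit (captured as 'tag'); then the literal '49w', then exactly 3 of any character except [iz2]; then one or more of a character in [b-d] (lazy) (captured).
Walking the string: at [18:28] match ' 0449w6udd', groups = (' 04', 'd').
With 2 capturing groups, `findall` returns a 2-tuple per match.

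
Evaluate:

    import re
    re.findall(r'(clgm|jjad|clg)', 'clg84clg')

One capturing group, so `findall` returns just the captured substring from each match — 2 in all.

['clg', 'clg']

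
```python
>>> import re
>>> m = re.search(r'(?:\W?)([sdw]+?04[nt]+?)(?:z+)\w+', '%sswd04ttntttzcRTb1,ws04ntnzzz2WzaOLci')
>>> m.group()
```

'%sswd04ttntttzcRTb1'

This matches optionally a non-word character (non-capturing group); then one or more of one of [sdw] (lazy), then the literal '04', then one or more of one of [nt] (lazy) (captured); then one or more of a literal 'z' (non-capturing group); then one or more of a word character.
`re.search` scans for the first position where the pattern succeeds.
The match spans [0:19] → '%sswd04ttntttzcRTb1'.
Captured: group 1 = 'sswd04ttnttt'.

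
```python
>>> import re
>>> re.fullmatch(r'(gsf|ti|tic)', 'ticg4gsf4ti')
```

None

For `fullmatch`, every character of the input must be accounted for by the pattern.
Here the pattern can't cover the whole string, so the call returns None.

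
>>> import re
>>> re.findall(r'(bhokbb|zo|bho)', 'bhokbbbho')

['bhokbb', 'bho']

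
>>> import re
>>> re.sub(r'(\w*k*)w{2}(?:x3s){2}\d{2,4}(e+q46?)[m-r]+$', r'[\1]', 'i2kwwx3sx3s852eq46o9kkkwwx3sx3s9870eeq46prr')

Pattern: zero or more of a word character, then zero or more of a literal 'k' (captured); then exactly 2 of the literal 'w', then the literal 'x3s' repeated 2 times, then 2 to 4 of a digit; then one or more of the literal 'e', then the literal 'q4', then optionally a literal '6' (captured); then one or more of a character in [m-r]; then anchored at the end.
Matches: at [0:43] → 'i2kwwx3sx3s852eq46o9kkkwwx3sx3s9870eeq46prr'.
Each match is replaced using the text its own group 1 captured.

'[i2kwwx3sx3s852eq46o9kkk]'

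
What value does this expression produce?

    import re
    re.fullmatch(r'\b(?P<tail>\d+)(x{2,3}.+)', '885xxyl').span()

(0, 7)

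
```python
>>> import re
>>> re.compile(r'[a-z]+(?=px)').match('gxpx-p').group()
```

'gx'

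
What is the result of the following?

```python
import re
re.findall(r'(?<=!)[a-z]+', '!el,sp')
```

['el']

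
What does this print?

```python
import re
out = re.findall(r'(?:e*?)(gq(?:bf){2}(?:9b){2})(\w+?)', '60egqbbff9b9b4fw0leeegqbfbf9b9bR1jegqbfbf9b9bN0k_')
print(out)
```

The pattern matches zero or more of a literal 'e' (lazy) (non-capturing group); then the literal 'gq', then the literal 'bf' repeated 2 times, then the literal '9b' repeated 2 times (captured); then one or more of a word character (lazy) (captured).
The `?` after the quantifier makes it lazy — it takes as little as possible before letting the rest of the pattern try.
Walking the string: at [18:32] match 'eeegqbfbf9b9bR', groups = ('gqbfbf9b9b', 'R'); at [34:46] match 'egqbfbf9b9bN', groups = ('gqbfbf9b9b', 'N').
2 groups means each result is a tuple of 2 captured strings — 2 here.

[('gqbfbf9b9b', 'R'), ('gqbfbf9b9b', 'N')]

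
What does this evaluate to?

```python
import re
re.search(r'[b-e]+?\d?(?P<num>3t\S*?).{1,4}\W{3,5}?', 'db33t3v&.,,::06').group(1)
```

'3t'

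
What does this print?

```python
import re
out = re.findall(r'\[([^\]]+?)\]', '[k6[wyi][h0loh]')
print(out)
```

Matches: at [0:8] match '[k6[wyi]', group 1 = 'k6[wyi'; at [8:15] match '[h0loh]', group 1 = 'h0loh'.
`findall` collects group 1 from each match (2 total).

['k6[wyi', 'h0loh']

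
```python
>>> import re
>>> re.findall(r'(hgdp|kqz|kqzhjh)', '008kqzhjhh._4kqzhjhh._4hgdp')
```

Alternation isn't longest-match — the leftmost alternative that fits at this position is chosen.
With a single group, `findall` returns only what that group captured — 3 items.

['kqz', 'kqz', 'hgdp']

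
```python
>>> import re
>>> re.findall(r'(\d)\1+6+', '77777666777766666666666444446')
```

['7', '7', '4']

The backreference `\1` re-matches whatever the first group consumed, character for character.
`findall` collects group 1 from each match (3 total).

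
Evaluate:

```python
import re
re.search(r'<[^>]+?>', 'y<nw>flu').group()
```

Unlike `match`, `search` isn't anchored — it looks for the pattern anywhere in the string.
The match spans [1:5] → '<nw>'.

'<nw>'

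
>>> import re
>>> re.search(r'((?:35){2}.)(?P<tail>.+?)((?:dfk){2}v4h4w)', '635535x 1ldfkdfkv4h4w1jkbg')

The pattern matches the literal '35' repeated 2 times, then any character (captured); then one or more of any character (lazy) (captured as 'tail'); then the literal 'dfk' repeated 2 times, then the literal 'v4h', then the literal '4w' (captured).
Here the pattern never matches, so the call returns None.

None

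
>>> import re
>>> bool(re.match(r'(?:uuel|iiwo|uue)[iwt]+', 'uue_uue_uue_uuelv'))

`re.match` only tries the pattern at the start of the string.
Here position 0 doesn't satisfy it, so the call returns None, and `bool(None)` is False.

False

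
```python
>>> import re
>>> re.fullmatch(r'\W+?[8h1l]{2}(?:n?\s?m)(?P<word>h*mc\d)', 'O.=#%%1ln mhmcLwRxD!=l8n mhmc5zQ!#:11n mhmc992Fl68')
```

`fullmatch` succeeds only if the pattern covers the string from start to end.
Here the string isn't matched end-to-end, so the call returns None.

None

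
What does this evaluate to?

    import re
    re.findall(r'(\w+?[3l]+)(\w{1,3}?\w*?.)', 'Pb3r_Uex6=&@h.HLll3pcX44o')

[('Pb3', 'r_'), ('HLll3', 'pc')]

Pattern: one or more of a word character (lazy), then one or more of one of [3l] (captured); then 1 to 3 of a word character (lazy), then zero or more of a word character (lazy), then any character (captured).
Matches: at [0:5] match 'Pb3r_', groups = ('Pb3', 'r_'); at [14:21] match 'HLll3pc', groups = ('HLll3', 'pc').
2 groups means each result is a tuple of 2 captured strings — 2 here.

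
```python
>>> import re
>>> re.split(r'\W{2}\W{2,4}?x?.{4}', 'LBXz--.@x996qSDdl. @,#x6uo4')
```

['LBXz', 'SDdl', 'o4']

The pattern matches exactly 2 of a non-word character; then 2 to 4 of a non-word character (lazy), then optionally the literal 'x', then exactly 4 of any character.
Lazy quantifiers expand one character at a time until the remainder of the pattern can match.
Matches to split on: at [4:13] → '--.@x996q'; at [17:25] → '. @,#x6u'.
The string is cut at each match, leaving 3 pieces.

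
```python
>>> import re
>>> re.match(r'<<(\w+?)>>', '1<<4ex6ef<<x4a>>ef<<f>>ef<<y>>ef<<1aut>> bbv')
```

`re.match` only tries the pattern at the start of the string.
Here the pattern fails at index 0, so the call returns None.

None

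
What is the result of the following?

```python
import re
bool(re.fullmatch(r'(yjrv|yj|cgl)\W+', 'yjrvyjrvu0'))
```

False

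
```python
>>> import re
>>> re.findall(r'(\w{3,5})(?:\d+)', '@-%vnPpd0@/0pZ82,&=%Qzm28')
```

['vnPpd', '0pZ8', 'Qzm2']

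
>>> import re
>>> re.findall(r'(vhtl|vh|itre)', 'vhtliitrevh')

['vhtl', 'itre', 'vh']

Alternation isn't longest-match — the leftmost alternative that fits at this position is chosen.
With a single group, `findall` returns only what that group captured — 3 items.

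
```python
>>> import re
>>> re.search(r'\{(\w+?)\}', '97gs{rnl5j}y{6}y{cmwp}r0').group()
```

'{rnl5j}'

The match spans [4:11] → '{rnl5j}'.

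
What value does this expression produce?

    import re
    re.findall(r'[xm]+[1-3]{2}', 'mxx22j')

['mxx22']

This matches one or more of one of [xm]; then exactly 2 of a character in [1-3].
Matches: at [0:5] → 'mxx22'.
`findall` yields the raw match text (1 of them) because the pattern has no groups.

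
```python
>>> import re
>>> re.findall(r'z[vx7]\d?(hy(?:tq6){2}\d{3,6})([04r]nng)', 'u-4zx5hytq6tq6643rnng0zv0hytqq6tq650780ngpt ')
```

[('hytq6tq6643', 'rnng')]

This matches the literal 'z', then one of [vx7]; then optionally a digit; then the literal 'hy', then the literal 'tq6' repeated 2 times, then 3 to 6 of a digit (captured); then one of [04r], then the literal 'nng' (captured).
`findall` packs the 2 group values into a tuple for every match.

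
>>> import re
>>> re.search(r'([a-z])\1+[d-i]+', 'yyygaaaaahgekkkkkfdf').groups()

('y',)

The backreference `\1` re-matches whatever the first group consumed, character for character.
Unlike `match`, `search` isn't anchored — it looks for the pattern anywhere in the string.
The match spans [0:4] → 'yyyg'.
Captured: group 1 = 'y'.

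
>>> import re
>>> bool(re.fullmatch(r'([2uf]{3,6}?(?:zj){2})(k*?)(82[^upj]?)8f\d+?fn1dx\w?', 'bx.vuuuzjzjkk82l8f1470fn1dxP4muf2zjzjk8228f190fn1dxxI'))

False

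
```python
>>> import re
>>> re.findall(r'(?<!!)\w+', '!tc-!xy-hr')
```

['c', 'y', 'hr']

The negative lookaround is zero-width — it rules out positions where the adjacent text would match, without consuming anything.
Matches: at [2:3] → 'c'; at [6:7] → 'y'; at [8:10] → 'hr'.
Since nothing is captured, `findall` lists the 3 matched substrings directly.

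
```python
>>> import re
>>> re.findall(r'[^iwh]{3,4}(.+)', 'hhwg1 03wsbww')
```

['3wsbww']

The pattern matches 3 to 4 of any character except [iwh]; then one or more of any character (captured).
Because there's exactly one group, `findall` drops the full match and keeps group 1 from the one hit.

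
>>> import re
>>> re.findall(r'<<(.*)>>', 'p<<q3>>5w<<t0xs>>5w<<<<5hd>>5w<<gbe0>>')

['q3>>5w<<t0xs>>5w<<<<5hd>>5w<<gbe0']

Walking the string: at [1:38] match '<<q3>>5w<<t0xs>>5w<<<<5hd>>5w<<gbe0>>', group 1 = 'q3>>5w<<t0xs>>5w<<<<5hd>>5w<<gbe0'.
With a single group, `findall` returns only what that group captured — 1 item.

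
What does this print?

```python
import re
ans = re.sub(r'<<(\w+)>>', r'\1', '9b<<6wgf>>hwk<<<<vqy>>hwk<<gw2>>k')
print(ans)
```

Matches: at [2:10] → '<<6wgf>>'; at [15:22] → '<<vqy>>'; at [25:32] → '<<gw2>>'.
`\1` in the replacement pulls in group 1's text for each match.

9b6wgfhwk<<vqyhwkgw2k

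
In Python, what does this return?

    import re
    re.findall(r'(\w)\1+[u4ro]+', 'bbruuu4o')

`\1` has to match the exact text group 1 already captured.
One capturing group, so `findall` returns just the captured substring from the one match — 1 in all.

['b']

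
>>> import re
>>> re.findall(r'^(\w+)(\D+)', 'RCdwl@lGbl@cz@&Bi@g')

The pattern matches anchored at the start of the string; then one or more of a word character (captured); then one or more of a non-digit (captured).
Matches: at [0:19] match 'RCdwl@lGbl@cz@&Bi@g', groups = ('RCdwl', '@lGbl@cz@&Bi@g').
Multiple groups make `findall` return tuples — one 2-tuple for the one match.

[('RCdwl', '@lGbl@cz@&Bi@g')]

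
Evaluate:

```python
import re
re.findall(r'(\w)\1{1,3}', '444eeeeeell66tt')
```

['4', 'e', 'e', 'l', '6', 't']

A backreference is literal: `\1` must see the identical characters the first group matched.
`findall` collects group 1 from each match (6 total).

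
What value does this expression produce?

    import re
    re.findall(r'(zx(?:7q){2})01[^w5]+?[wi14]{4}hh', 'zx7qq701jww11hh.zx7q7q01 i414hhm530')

['zx7q7q']

Pattern: the literal 'zx', then the literal '7q' repeated 2 times (captured); then the literal '01', then one or more of any character except [w5] (lazy); then exactly 4 of one of [wi14], then the literal 'hh'.
Scanning left to right: at [16:31] match 'zx7q7q01 i414hh', group 1 = 'zx7q7q'.
With a single group, `findall` returns only what that group captured — 1 item.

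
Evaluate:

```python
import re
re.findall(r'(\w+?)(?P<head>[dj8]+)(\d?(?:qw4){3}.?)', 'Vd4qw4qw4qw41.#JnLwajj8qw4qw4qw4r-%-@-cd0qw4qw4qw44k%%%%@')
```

[('V', 'd', '4qw4qw4qw41'), ('JnLwa', 'jj8', 'qw4qw4qw4r'), ('c', 'd', '0qw4qw4qw44')]

With the lazy modifier that quantifier settles for the fewest repetitions that let the rest of the pattern succeed (the atoms after it are unaffected and can still be greedy).
`findall` packs the 3 group values into a tuple for every match.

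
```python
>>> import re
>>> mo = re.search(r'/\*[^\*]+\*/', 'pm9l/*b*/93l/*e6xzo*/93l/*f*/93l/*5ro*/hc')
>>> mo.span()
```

(4, 9)

`search` walks the string left to right and returns the first match it finds.
The match spans [4:9] → '/*b*/'.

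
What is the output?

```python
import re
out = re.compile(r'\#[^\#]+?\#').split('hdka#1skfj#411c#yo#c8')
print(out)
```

Matches to split on: at [4:11] → '#1skfj#'; at [15:19] → '#yo#'.
Each match becomes a cut point; 3 segments remain.

['hdka', '411c', 'c8']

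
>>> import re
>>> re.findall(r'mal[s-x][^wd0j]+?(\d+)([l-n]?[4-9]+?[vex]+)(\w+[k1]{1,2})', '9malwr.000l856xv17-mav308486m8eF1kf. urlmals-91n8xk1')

This matches the literal 'mal', then a character in [s-x]; then one or more of any character except [wd0j] (lazy); then one or more of a digit (captured); then optionally a character in [l-n], then one or more of a character in [4-9] (lazy), then one or more of one of [vex] (captured); then one or more of a word character, then 1 to 2 of one of [k1] (captured).
A non-greedy quantifier consumes as few characters as it can — just enough that the remainder of the pattern still matches from where it stops; whatever follows it matches normally.
Matches: at [1:17] match 'malwr.000l856xv1', groups = ('000', 'l856x', 'v1'); at [40:52] match 'mals-91n8xk1', groups = ('91', 'n8x', 'k1').
Multiple groups make `findall` return tuples — one 3-tuple for each match.

[('000', 'l856x', 'v1'), ('91', 'n8x', 'k1')]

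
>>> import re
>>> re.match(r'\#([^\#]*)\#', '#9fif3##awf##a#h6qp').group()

With `match`, the pattern is implicitly anchored at the beginning.
The match spans [0:7] → '#9fif3#'.

'#9fif3#'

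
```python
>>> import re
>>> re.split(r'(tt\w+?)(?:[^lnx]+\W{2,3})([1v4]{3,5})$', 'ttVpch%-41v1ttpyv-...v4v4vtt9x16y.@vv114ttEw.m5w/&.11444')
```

This matches the literal 'tt', then one or more of a word character (lazy) (captured); then one or more of any character except [lnx], then 2 to 3 of a non-word character (non-capturing group); then 3 to 5 of one of [1v4] (captured); then anchored at the end.
A `+?`/`*?`/`{m,n}?` starts at its minimum and grows only as far as needed for what follows to match.
Matches to split on: at [26:56] → 'tt9x16y.@vv114ttEw.m5w/&.11444'.
`re.split` interleaves the captured-group text with the surrounding fragments.

['ttVpch%-41v1ttpyv-...v4v4v', 'tt9x', '11444', '']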